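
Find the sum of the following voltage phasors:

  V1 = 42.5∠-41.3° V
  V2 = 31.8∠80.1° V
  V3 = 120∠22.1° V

Step 1 — Convert each phasor to rectangular form:
  V1 = 42.5·(cos(-41.3°) + j·sin(-41.3°)) = 31.93 - j28.05 V
  V2 = 31.8·(cos(80.1°) + j·sin(80.1°)) = 5.467 + j31.33 V
  V3 = 120·(cos(22.1°) + j·sin(22.1°)) = 111.2 + j45.15 V
Step 2 — Sum components: V_total = 148.6 + j48.42 V.
Step 3 — Convert to polar: |V_total| = 156.3 V, ∠V_total = 18.1°.

V_total = 156.3∠18.1° V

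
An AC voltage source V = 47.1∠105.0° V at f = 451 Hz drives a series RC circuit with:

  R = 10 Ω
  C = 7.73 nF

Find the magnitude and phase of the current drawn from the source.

Step 1 — Angular frequency: ω = 2π·f = 2π·451 = 2834 rad/s.
Step 2 — Component impedances:
  R: Z = R = 10 Ω
  C: Z = 1/(jωC) = -j/(ω·C) = 0 - j4.565e+04 Ω
Step 3 — Series combination: Z_total = R + C = 10 - j4.565e+04 Ω = 4.565e+04∠-90.0° Ω.
Step 4 — Source phasor: V = 47.1∠105.0° V = -12.19 + j45.5 V.
Step 5 — Ohm's law: I = V / Z_total = (-12.19 + j45.5) / (10 - j4.565e+04) = -0.0009966 - j0.0002668 A.
Step 6 — Convert to polar: |I| = 0.001032 A, ∠I = -165.0°.

I = 0.001032∠-165.0° A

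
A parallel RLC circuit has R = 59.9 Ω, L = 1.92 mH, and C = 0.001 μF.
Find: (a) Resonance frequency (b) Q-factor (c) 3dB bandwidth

Step 1 — Resonance: ω₀ = 1/√(LC) = 1/√(0.00192·1e-09) = 7.217e+05 rad/s.
Step 2 — f₀ = ω₀/(2π) = 1.149e+05 Hz.
Step 3 — Parallel Q: Q = R/(ω₀L) = 59.9/(7.217e+05·0.00192) = 0.04323.
Step 4 — Bandwidth: Δω = ω₀/Q = 1.669e+07 rad/s; BW = Δω/(2π) = 2.657e+06 Hz.

(a) f₀ = 1.149e+05 Hz  (b) Q = 0.04323  (c) BW = 2.657e+06 Hz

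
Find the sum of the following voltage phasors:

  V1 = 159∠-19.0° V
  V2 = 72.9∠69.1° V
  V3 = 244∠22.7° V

Step 1 — Convert each phasor to rectangular form:
  V1 = 159·(cos(-19.0°) + j·sin(-19.0°)) = 150.3 - j51.77 V
  V2 = 72.9·(cos(69.1°) + j·sin(69.1°)) = 26.01 + j68.1 V
  V3 = 244·(cos(22.7°) + j·sin(22.7°)) = 225.1 + j94.16 V
Step 2 — Sum components: V_total = 401.4 + j110.5 V.
Step 3 — Convert to polar: |V_total| = 416.4 V, ∠V_total = 15.4°.

V_total = 416.4∠15.4° V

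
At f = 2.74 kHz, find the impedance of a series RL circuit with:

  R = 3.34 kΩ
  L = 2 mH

Step 1 — Angular frequency: ω = 2π·f = 2π·2740 = 1.722e+04 rad/s.
Step 2 — Component impedances:
  R: Z = R = 3340 Ω
  L: Z = jωL = j·1.722e+04·0.002 = 0 + j34.43 Ω
Step 3 — Series combination: Z_total = R + L = 3340 + j34.43 Ω = 3340∠0.6° Ω.

Z = 3340 + j34.43 Ω = 3340∠0.6° Ω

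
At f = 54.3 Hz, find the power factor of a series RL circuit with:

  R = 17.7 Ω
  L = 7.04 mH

Step 1 — Angular frequency: ω = 2π·f = 2π·54.3 = 341.2 rad/s.
Step 2 — Component impedances:
  R: Z = R = 17.7 Ω
  L: Z = jωL = j·341.2·0.00704 = 0 + j2.402 Ω
Step 3 — Series combination: Z_total = R + L = 17.7 + j2.402 Ω = 17.86∠7.7° Ω.
Step 4 — Power factor: PF = cos(φ) = Re(Z)/|Z| = 17.7/17.862 = 0.9909.
Step 5 — Type: Im(Z) = 2.402 ⇒ lagging (phase φ = 7.7°).

PF = 0.9909 (lagging, φ = 7.7°)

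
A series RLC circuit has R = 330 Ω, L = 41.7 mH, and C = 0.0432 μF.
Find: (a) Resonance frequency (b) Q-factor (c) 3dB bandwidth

Step 1 — Resonance condition Im(Z)=0 gives ω₀ = 1/√(LC).
Step 2 — ω₀ = 1/√(0.0417·4.32e-08) = 2.356e+04 rad/s.
Step 3 — f₀ = ω₀/(2π) = 3750 Hz.
Step 4 — Series Q: Q = ω₀L/R = 2.356e+04·0.0417/330 = 2.977.
Step 5 — 3dB bandwidth: Δω = ω₀/Q = 7914 rad/s; BW = Δω/(2π) = 1259 Hz.

(a) f₀ = 3750 Hz  (b) Q = 2.977  (c) BW = 1259 Hz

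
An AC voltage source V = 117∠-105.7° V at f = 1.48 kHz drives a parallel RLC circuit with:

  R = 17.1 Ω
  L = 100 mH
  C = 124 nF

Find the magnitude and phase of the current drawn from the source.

Step 1 — Angular frequency: ω = 2π·f = 2π·1480 = 9299 rad/s.
Step 2 — Component impedances:
  R: Z = R = 17.1 Ω
  L: Z = jωL = j·9299·0.1 = 0 + j929.9 Ω
  C: Z = 1/(jωC) = -j/(ω·C) = 0 - j867.2 Ω
Step 3 — Parallel combination: 1/Z_total = 1/R + 1/L + 1/C; Z_total = 17.1 - j0.02273 Ω = 17.1∠-0.1° Ω.
Step 4 — Source phasor: V = 117∠-105.7° V = -31.66 - j112.6 V.
Step 5 — Ohm's law: I = V / Z_total = (-31.66 - j112.6) / (17.1 - j0.02273) = -1.843 - j6.589 A.
Step 6 — Convert to polar: |I| = 6.842 A, ∠I = -105.6°.

I = 6.842∠-105.6° A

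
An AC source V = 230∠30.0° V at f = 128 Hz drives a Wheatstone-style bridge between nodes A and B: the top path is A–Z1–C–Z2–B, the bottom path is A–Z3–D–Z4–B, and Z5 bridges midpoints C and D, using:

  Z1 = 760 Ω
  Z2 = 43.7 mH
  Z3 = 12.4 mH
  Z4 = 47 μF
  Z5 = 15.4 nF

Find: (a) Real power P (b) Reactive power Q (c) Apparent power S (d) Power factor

Step 1 — Angular frequency: ω = 2π·f = 2π·128 = 804.2 rad/s.
Step 2 — Component impedances:
  Z1: Z = R = 760 Ω
  Z2: Z = jωL = j·804.2·0.0437 = 0 + j35.15 Ω
  Z3: Z = jωL = j·804.2·0.0124 = 0 + j9.973 Ω
  Z4: Z = 1/(jωC) = -j/(ω·C) = 0 - j26.46 Ω
  Z5: Z = 1/(jωC) = -j/(ω·C) = 0 - j8.074e+04 Ω
Step 3 — Bridge requires nodal analysis (the Z5 bridge couples midpoints C and D, so the two paths cannot be reduced to a simple series/parallel combination). Setting node B to ground and injecting 1 A at node A, the 3-node admittance system at A, C, D solves to V_A = Z_AB = 0.3574 - j16.48 Ω = 16.49∠-88.8° Ω.
Step 4 — Source phasor: V = 230∠30.0° V = 199.2 + j115 V.
Step 5 — Current: I = V / Z = -6.712 + j12.23 A = 13.95∠118.8° A.
Step 6 — Complex power: S = V·I* = 69.55 - j3208 VA.
Step 7 — Real power: P = Re(S) = 69.55 W.
Step 8 — Reactive power: Q = Im(S) = -3208 VAR.
Step 9 — Apparent power: |S| = 3209 VA.
Step 10 — Power factor: PF = P/|S| = 0.02168 (leading).

(a) P = 69.55 W  (b) Q = -3208 VAR  (c) S = 3209 VA  (d) PF = 0.02168 (leading)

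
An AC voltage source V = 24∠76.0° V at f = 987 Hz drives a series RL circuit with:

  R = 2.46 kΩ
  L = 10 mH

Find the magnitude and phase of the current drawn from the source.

Step 1 — Angular frequency: ω = 2π·f = 2π·987 = 6202 rad/s.
Step 2 — Component impedances:
  R: Z = R = 2460 Ω
  L: Z = jωL = j·6202·0.01 = 0 + j62.02 Ω
Step 3 — Series combination: Z_total = R + L = 2460 + j62.02 Ω = 2461∠1.4° Ω.
Step 4 — Source phasor: V = 24∠76.0° V = 5.806 + j23.29 V.
Step 5 — Ohm's law: I = V / Z_total = (5.806 + j23.29) / (2460 + j62.02) = 0.002597 + j0.009401 A.
Step 6 — Convert to polar: |I| = 0.009753 A, ∠I = 74.6°.

I = 0.009753∠74.6° A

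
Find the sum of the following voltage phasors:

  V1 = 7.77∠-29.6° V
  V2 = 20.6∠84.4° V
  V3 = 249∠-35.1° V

Step 1 — Convert each phasor to rectangular form:
  V1 = 7.77·(cos(-29.6°) + j·sin(-29.6°)) = 6.756 - j3.838 V
  V2 = 20.6·(cos(84.4°) + j·sin(84.4°)) = 2.01 + j20.5 V
  V3 = 249·(cos(-35.1°) + j·sin(-35.1°)) = 203.7 - j143.2 V
Step 2 — Sum components: V_total = 212.5 - j126.5 V.
Step 3 — Convert to polar: |V_total| = 247.3 V, ∠V_total = -30.8°.

V_total = 247.3∠-30.8° V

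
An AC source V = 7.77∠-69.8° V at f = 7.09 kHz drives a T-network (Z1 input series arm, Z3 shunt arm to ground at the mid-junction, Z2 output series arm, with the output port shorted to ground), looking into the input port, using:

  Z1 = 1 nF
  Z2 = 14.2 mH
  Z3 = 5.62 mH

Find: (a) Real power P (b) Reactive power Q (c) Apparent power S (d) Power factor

Step 1 — Angular frequency: ω = 2π·f = 2π·7090 = 4.455e+04 rad/s.
Step 2 — Component impedances:
  Z1: Z = 1/(jωC) = -j/(ω·C) = 0 - j2.245e+04 Ω
  Z2: Z = jωL = j·4.455e+04·0.0142 = 0 + j632.6 Ω
  Z3: Z = jωL = j·4.455e+04·0.00562 = 0 + j250.4 Ω
Step 3 — With the output port shorted to ground, the output series arm Z2 runs from the junction to ground; the shunt arm Z3 also runs from the junction to ground. They appear in parallel: Z3 || Z2 = 0 + j179.4 Ω.
Step 4 — Series with input arm Z1: Z_in = Z1 + (Z3 || Z2) = 0 - j2.227e+04 Ω = 2.227e+04∠-90.0° Ω.
Step 5 — Source phasor: V = 7.77∠-69.8° V = 2.683 - j7.292 V.
Step 6 — Current: I = V / Z = 0.0003275 + j0.0001205 A = 0.0003489∠20.2° A.
Step 7 — Complex power: S = V·I* = 0 - j0.002711 VA.
Step 8 — Real power: P = Re(S) = 0 W.
Step 9 — Reactive power: Q = Im(S) = -0.002711 VAR.
Step 10 — Apparent power: |S| = 0.002711 VA.
Step 11 — Power factor: PF = P/|S| = 0 (leading).

(a) P = 0 W  (b) Q = -0.002711 VAR  (c) S = 0.002711 VA  (d) PF = 0 (leading)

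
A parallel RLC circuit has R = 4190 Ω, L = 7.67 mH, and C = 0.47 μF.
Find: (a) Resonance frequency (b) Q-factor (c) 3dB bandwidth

Step 1 — Resonance: ω₀ = 1/√(LC) = 1/√(0.00767·4.7e-07) = 1.666e+04 rad/s.
Step 2 — f₀ = ω₀/(2π) = 2651 Hz.
Step 3 — Parallel Q: Q = R/(ω₀L) = 4190/(1.666e+04·0.00767) = 32.8.
Step 4 — Bandwidth: Δω = ω₀/Q = 507.8 rad/s; BW = Δω/(2π) = 80.82 Hz.

(a) f₀ = 2651 Hz  (b) Q = 32.8  (c) BW = 80.82 Hz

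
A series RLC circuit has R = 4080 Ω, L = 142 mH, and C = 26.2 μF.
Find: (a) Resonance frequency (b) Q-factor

Step 1 — Resonance condition Im(Z)=0 gives ω₀ = 1/√(LC).
Step 2 — ω₀ = 1/√(0.142·2.62e-05) = 518.4 rad/s.
Step 3 — f₀ = ω₀/(2π) = 82.51 Hz.
Step 4 — Series Q: Q = ω₀L/R = 518.4·0.142/4080 = 0.01804.

(a) f₀ = 82.51 Hz  (b) Q = 0.01804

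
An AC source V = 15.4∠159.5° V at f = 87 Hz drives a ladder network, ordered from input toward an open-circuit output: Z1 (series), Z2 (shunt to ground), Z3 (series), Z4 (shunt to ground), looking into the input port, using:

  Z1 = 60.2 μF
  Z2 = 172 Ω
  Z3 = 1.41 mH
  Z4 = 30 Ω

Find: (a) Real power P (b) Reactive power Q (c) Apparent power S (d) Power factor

Step 1 — Angular frequency: ω = 2π·f = 2π·87 = 546.6 rad/s.
Step 2 — Component impedances:
  Z1: Z = 1/(jωC) = -j/(ω·C) = 0 - j30.39 Ω
  Z2: Z = R = 172 Ω
  Z3: Z = jωL = j·546.6·0.00141 = 0 + j0.7708 Ω
  Z4: Z = R = 30 Ω
Step 3 — Ladder network (open output): work backward from the far end, alternating series and parallel combinations. Z_in = 25.55 - j29.83 Ω = 39.27∠-49.4° Ω.
Step 4 — Source phasor: V = 15.4∠159.5° V = -14.42 + j5.393 V.
Step 5 — Current: I = V / Z = -0.3432 - j0.1896 A = 0.3921∠-151.1° A.
Step 6 — Complex power: S = V·I* = 3.928 - j4.587 VA.
Step 7 — Real power: P = Re(S) = 3.928 W.
Step 8 — Reactive power: Q = Im(S) = -4.587 VAR.
Step 9 — Apparent power: |S| = 6.039 VA.
Step 10 — Power factor: PF = P/|S| = 0.6505 (leading).

(a) P = 3.928 W  (b) Q = -4.587 VAR  (c) S = 6.039 VA  (d) PF = 0.6505 (leading)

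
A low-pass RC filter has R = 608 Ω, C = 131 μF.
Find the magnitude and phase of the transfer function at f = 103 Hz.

Step 1 — Angular frequency: ω = 2π·103 = 647.2 rad/s.
Step 2 — Transfer function: H(jω) = 1/(1 + jωRC).
Step 3 — Denominator: 1 + jωRC = 1 + j·647.2·608·0.000131 = 1 + j51.55.
Step 4 — H = 0.0003762 - j0.01939.
Step 5 — Magnitude: |H| = 0.0194 (-34.2 dB); phase: φ = -88.9°.

|H| = 0.0194 (-34.2 dB), φ = -88.9°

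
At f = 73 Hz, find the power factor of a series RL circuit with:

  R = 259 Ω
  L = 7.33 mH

Step 1 — Angular frequency: ω = 2π·f = 2π·73 = 458.7 rad/s.
Step 2 — Component impedances:
  R: Z = R = 259 Ω
  L: Z = jωL = j·458.7·0.00733 = 0 + j3.362 Ω
Step 3 — Series combination: Z_total = R + L = 259 + j3.362 Ω = 259∠0.7° Ω.
Step 4 — Power factor: PF = cos(φ) = Re(Z)/|Z| = 259/259.02 = 0.9999.
Step 5 — Type: Im(Z) = 3.362 ⇒ lagging (phase φ = 0.7°).

PF = 0.9999 (lagging, φ = 0.7°)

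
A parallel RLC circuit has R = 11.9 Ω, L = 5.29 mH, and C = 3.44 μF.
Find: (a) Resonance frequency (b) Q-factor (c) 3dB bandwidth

Step 1 — Resonance: ω₀ = 1/√(LC) = 1/√(0.00529·3.44e-06) = 7413 rad/s.
Step 2 — f₀ = ω₀/(2π) = 1180 Hz.
Step 3 — Parallel Q: Q = R/(ω₀L) = 11.9/(7413·0.00529) = 0.3035.
Step 4 — Bandwidth: Δω = ω₀/Q = 2.443e+04 rad/s; BW = Δω/(2π) = 3888 Hz.

(a) f₀ = 1180 Hz  (b) Q = 0.3035  (c) BW = 3888 Hz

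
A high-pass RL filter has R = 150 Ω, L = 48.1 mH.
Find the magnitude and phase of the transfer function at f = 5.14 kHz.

Step 1 — Angular frequency: ω = 2π·5140 = 3.23e+04 rad/s.
Step 2 — Transfer function: H(jω) = jωL/(R + jωL).
Step 3 — Numerator jωL = j·1553; denominator R + jωL = 150 + j1553.
Step 4 — H = 0.9908 + j0.09567.
Step 5 — Magnitude: |H| = 0.9954 (-0.0 dB); phase: φ = 5.5°.

|H| = 0.9954 (-0.0 dB), φ = 5.5°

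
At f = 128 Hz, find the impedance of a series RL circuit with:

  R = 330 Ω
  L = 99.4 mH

Step 1 — Angular frequency: ω = 2π·f = 2π·128 = 804.2 rad/s.
Step 2 — Component impedances:
  R: Z = R = 330 Ω
  L: Z = jωL = j·804.2·0.0994 = 0 + j79.94 Ω
Step 3 — Series combination: Z_total = R + L = 330 + j79.94 Ω = 339.5∠13.6° Ω.

Z = 330 + j79.94 Ω = 339.5∠13.6° Ω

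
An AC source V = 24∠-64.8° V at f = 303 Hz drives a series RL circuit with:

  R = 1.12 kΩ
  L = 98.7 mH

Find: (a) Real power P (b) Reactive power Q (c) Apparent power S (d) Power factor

Step 1 — Angular frequency: ω = 2π·f = 2π·303 = 1904 rad/s.
Step 2 — Component impedances:
  R: Z = R = 1120 Ω
  L: Z = jωL = j·1904·0.0987 = 0 + j187.9 Ω
Step 3 — Series combination: Z_total = R + L = 1120 + j187.9 Ω = 1136∠9.5° Ω.
Step 4 — Source phasor: V = 24∠-64.8° V = 10.22 - j21.72 V.
Step 5 — Current: I = V / Z = 0.00571 - j0.02035 A = 0.02113∠-74.3° A.
Step 6 — Complex power: S = V·I* = 0.5002 + j0.08392 VA.
Step 7 — Real power: P = Re(S) = 0.5002 W.
Step 8 — Reactive power: Q = Im(S) = 0.08392 VAR.
Step 9 — Apparent power: |S| = 0.5072 VA.
Step 10 — Power factor: PF = P/|S| = 0.9862 (lagging).

(a) P = 0.5002 W  (b) Q = 0.08392 VAR  (c) S = 0.5072 VA  (d) PF = 0.9862 (lagging)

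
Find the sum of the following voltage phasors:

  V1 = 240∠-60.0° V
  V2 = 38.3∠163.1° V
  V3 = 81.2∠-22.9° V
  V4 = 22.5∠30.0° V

Step 1 — Convert each phasor to rectangular form:
  V1 = 240·(cos(-60.0°) + j·sin(-60.0°)) = 120 - j207.8 V
  V2 = 38.3·(cos(163.1°) + j·sin(163.1°)) = -36.65 + j11.13 V
  V3 = 81.2·(cos(-22.9°) + j·sin(-22.9°)) = 74.8 - j31.6 V
  V4 = 22.5·(cos(30.0°) + j·sin(30.0°)) = 19.49 + j11.25 V
Step 2 — Sum components: V_total = 177.6 - j217.1 V.
Step 3 — Convert to polar: |V_total| = 280.5 V, ∠V_total = -50.7°.

V_total = 280.5∠-50.7° V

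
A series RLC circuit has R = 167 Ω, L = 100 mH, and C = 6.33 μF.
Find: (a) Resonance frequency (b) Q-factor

Step 1 — Resonance condition Im(Z)=0 gives ω₀ = 1/√(LC).
Step 2 — ω₀ = 1/√(0.1·6.33e-06) = 1257 rad/s.
Step 3 — f₀ = ω₀/(2π) = 200 Hz.
Step 4 — Series Q: Q = ω₀L/R = 1257·0.1/167 = 0.7526.

(a) f₀ = 200 Hz  (b) Q = 0.7526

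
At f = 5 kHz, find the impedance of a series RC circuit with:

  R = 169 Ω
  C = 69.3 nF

Step 1 — Angular frequency: ω = 2π·f = 2π·5000 = 3.142e+04 rad/s.
Step 2 — Component impedances:
  R: Z = R = 169 Ω
  C: Z = 1/(jωC) = -j/(ω·C) = 0 - j459.3 Ω
Step 3 — Series combination: Z_total = R + C = 169 - j459.3 Ω = 489.4∠-69.8° Ω.

Z = 169 - j459.3 Ω = 489.4∠-69.8° Ω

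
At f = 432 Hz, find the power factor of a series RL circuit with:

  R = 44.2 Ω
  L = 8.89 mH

Step 1 — Angular frequency: ω = 2π·f = 2π·432 = 2714 rad/s.
Step 2 — Component impedances:
  R: Z = R = 44.2 Ω
  L: Z = jωL = j·2714·0.00889 = 0 + j24.13 Ω
Step 3 — Series combination: Z_total = R + L = 44.2 + j24.13 Ω = 50.36∠28.6° Ω.
Step 4 — Power factor: PF = cos(φ) = Re(Z)/|Z| = 44.2/50.36 = 0.8777.
Step 5 — Type: Im(Z) = 24.13 ⇒ lagging (phase φ = 28.6°).

PF = 0.8777 (lagging, φ = 28.6°)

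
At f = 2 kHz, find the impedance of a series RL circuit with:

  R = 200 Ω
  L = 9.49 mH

Step 1 — Angular frequency: ω = 2π·f = 2π·2000 = 1.257e+04 rad/s.
Step 2 — Component impedances:
  R: Z = R = 200 Ω
  L: Z = jωL = j·1.257e+04·0.00949 = 0 + j119.3 Ω
Step 3 — Series combination: Z_total = R + L = 200 + j119.3 Ω = 232.9∠30.8° Ω.

Z = 200 + j119.3 Ω = 232.9∠30.8° Ω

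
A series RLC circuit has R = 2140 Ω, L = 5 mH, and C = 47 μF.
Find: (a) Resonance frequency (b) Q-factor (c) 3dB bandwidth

Step 1 — Resonance: ω₀ = 1/√(LC) = 1/√(0.005·4.7e-05) = 2063 rad/s.
Step 2 — f₀ = ω₀/(2π) = 328.3 Hz.
Step 3 — Series Q: Q = ω₀L/R = 2063·0.005/2140 = 0.00482.
Step 4 — Bandwidth: Δω = ω₀/Q = 4.28e+05 rad/s; BW = Δω/(2π) = 6.812e+04 Hz.

(a) f₀ = 328.3 Hz  (b) Q = 0.00482  (c) BW = 6.812e+04 Hz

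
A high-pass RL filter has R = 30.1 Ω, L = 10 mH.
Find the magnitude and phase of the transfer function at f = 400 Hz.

Step 1 — Angular frequency: ω = 2π·400 = 2513 rad/s.
Step 2 — Transfer function: H(jω) = jωL/(R + jωL).
Step 3 — Numerator jωL = j·25.13; denominator R + jωL = 30.1 + j25.13.
Step 4 — H = 0.4108 + j0.492.
Step 5 — Magnitude: |H| = 0.6409 (-3.9 dB); phase: φ = 50.1°.

|H| = 0.6409 (-3.9 dB), φ = 50.1°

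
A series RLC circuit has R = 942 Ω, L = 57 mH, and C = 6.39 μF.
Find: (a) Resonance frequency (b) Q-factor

Step 1 — Resonance condition Im(Z)=0 gives ω₀ = 1/√(LC).
Step 2 — ω₀ = 1/√(0.057·6.39e-06) = 1657 rad/s.
Step 3 — f₀ = ω₀/(2π) = 263.7 Hz.
Step 4 — Series Q: Q = ω₀L/R = 1657·0.057/942 = 0.1003.

(a) f₀ = 263.7 Hz  (b) Q = 0.1003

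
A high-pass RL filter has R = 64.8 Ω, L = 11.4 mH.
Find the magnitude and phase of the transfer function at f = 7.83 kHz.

Step 1 — Angular frequency: ω = 2π·7830 = 4.92e+04 rad/s.
Step 2 — Transfer function: H(jω) = jωL/(R + jωL).
Step 3 — Numerator jωL = j·560.8; denominator R + jωL = 64.8 + j560.8.
Step 4 — H = 0.9868 + j0.114.
Step 5 — Magnitude: |H| = 0.9934 (-0.1 dB); phase: φ = 6.6°.

|H| = 0.9934 (-0.1 dB), φ = 6.6°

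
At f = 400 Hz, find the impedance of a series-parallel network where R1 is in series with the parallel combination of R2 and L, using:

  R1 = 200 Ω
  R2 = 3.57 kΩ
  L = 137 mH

Step 1 — Angular frequency: ω = 2π·f = 2π·400 = 2513 rad/s.
Step 2 — Component impedances:
  R1: Z = R = 200 Ω
  R2: Z = R = 3570 Ω
  L: Z = jωL = j·2513·0.137 = 0 + j344.3 Ω
Step 3 — Parallel branch: R2 || L = 1/(1/R2 + 1/L) = 32.9 + j341.1 Ω.
Step 4 — Series with R1: Z_total = R1 + (R2 || L) = 232.9 + j341.1 Ω = 413.1∠55.7° Ω.

Z = 232.9 + j341.1 Ω = 413.1∠55.7° Ω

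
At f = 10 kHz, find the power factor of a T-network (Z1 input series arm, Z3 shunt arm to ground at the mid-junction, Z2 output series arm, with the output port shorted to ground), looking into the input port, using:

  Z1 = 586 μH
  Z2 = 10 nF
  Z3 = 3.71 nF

Step 1 — Angular frequency: ω = 2π·f = 2π·1e+04 = 6.283e+04 rad/s.
Step 2 — Component impedances:
  Z1: Z = jωL = j·6.283e+04·0.000586 = 0 + j36.82 Ω
  Z2: Z = 1/(jωC) = -j/(ω·C) = 0 - j1592 Ω
  Z3: Z = 1/(jωC) = -j/(ω·C) = 0 - j4290 Ω
Step 3 — With the output port shorted to ground, the output series arm Z2 runs from the junction to ground; the shunt arm Z3 also runs from the junction to ground. They appear in parallel: Z3 || Z2 = 0 - j1161 Ω.
Step 4 — Series with input arm Z1: Z_in = Z1 + (Z3 || Z2) = 0 - j1124 Ω = 1124∠-90.0° Ω.
Step 5 — Power factor: PF = cos(φ) = Re(Z)/|Z| = 0/1124 = 0.
Step 6 — Type: Im(Z) = -1124 ⇒ leading (phase φ = -90.0°).

PF = 0 (leading, φ = -90.0°)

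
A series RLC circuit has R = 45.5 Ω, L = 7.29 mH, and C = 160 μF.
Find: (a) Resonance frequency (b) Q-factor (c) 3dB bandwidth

Step 1 — Resonance: ω₀ = 1/√(LC) = 1/√(0.00729·0.00016) = 925.9 rad/s.
Step 2 — f₀ = ω₀/(2π) = 147.4 Hz.
Step 3 — Series Q: Q = ω₀L/R = 925.9·0.00729/45.5 = 0.1484.
Step 4 — Bandwidth: Δω = ω₀/Q = 6241 rad/s; BW = Δω/(2π) = 993.4 Hz.

(a) f₀ = 147.4 Hz  (b) Q = 0.1484  (c) BW = 993.4 Hz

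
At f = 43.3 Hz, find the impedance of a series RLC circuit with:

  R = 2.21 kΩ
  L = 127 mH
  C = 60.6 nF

Step 1 — Angular frequency: ω = 2π·f = 2π·43.3 = 272.1 rad/s.
Step 2 — Component impedances:
  R: Z = R = 2210 Ω
  L: Z = jωL = j·272.1·0.127 = 0 + j34.55 Ω
  C: Z = 1/(jωC) = -j/(ω·C) = 0 - j6.065e+04 Ω
Step 3 — Series combination: Z_total = R + L + C = 2210 - j6.062e+04 Ω = 6.066e+04∠-87.9° Ω.

Z = 2210 - j6.062e+04 Ω = 6.066e+04∠-87.9° Ω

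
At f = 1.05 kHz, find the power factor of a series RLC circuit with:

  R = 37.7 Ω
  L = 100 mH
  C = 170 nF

Step 1 — Angular frequency: ω = 2π·f = 2π·1050 = 6597 rad/s.
Step 2 — Component impedances:
  R: Z = R = 37.7 Ω
  L: Z = jωL = j·6597·0.1 = 0 + j659.7 Ω
  C: Z = 1/(jωC) = -j/(ω·C) = 0 - j891.6 Ω
Step 3 — Series combination: Z_total = R + L + C = 37.7 - j231.9 Ω = 234.9∠-80.8° Ω.
Step 4 — Power factor: PF = cos(φ) = Re(Z)/|Z| = 37.7/234.9 = 0.1605.
Step 5 — Type: Im(Z) = -231.9 ⇒ leading (phase φ = -80.8°).

PF = 0.1605 (leading, φ = -80.8°)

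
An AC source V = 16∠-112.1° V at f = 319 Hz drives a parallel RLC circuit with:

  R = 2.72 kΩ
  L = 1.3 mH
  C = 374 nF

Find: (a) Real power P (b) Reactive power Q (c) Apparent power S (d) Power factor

Step 1 — Angular frequency: ω = 2π·f = 2π·319 = 2004 rad/s.
Step 2 — Component impedances:
  R: Z = R = 2720 Ω
  L: Z = jωL = j·2004·0.0013 = 0 + j2.606 Ω
  C: Z = 1/(jωC) = -j/(ω·C) = 0 - j1334 Ω
Step 3 — Parallel combination: 1/Z_total = 1/R + 1/L + 1/C; Z_total = 0.002506 + j2.611 Ω = 2.611∠89.9° Ω.
Step 4 — Source phasor: V = 16∠-112.1° V = -6.02 - j14.82 V.
Step 5 — Current: I = V / Z = -5.68 + j2.3 A = 6.129∠158.0° A.
Step 6 — Complex power: S = V·I* = 0.09412 + j98.06 VA.
Step 7 — Real power: P = Re(S) = 0.09412 W.
Step 8 — Reactive power: Q = Im(S) = 98.06 VAR.
Step 9 — Apparent power: |S| = 98.06 VA.
Step 10 — Power factor: PF = P/|S| = 0.0009598 (lagging).

(a) P = 0.09412 W  (b) Q = 98.06 VAR  (c) S = 98.06 VA  (d) PF = 0.0009598 (lagging)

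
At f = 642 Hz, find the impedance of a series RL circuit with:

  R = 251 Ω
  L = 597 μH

Step 1 — Angular frequency: ω = 2π·f = 2π·642 = 4034 rad/s.
Step 2 — Component impedances:
  R: Z = R = 251 Ω
  L: Z = jωL = j·4034·0.000597 = 0 + j2.408 Ω
Step 3 — Series combination: Z_total = R + L = 251 + j2.408 Ω = 251∠0.5° Ω.

Z = 251 + j2.408 Ω = 251∠0.5° Ω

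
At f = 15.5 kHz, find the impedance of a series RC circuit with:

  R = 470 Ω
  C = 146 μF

Step 1 — Angular frequency: ω = 2π·f = 2π·1.55e+04 = 9.739e+04 rad/s.
Step 2 — Component impedances:
  R: Z = R = 470 Ω
  C: Z = 1/(jωC) = -j/(ω·C) = 0 - j0.07033 Ω
Step 3 — Series combination: Z_total = R + C = 470 - j0.07033 Ω = 470∠-0.0° Ω.

Z = 470 - j0.07033 Ω = 470∠-0.0° Ω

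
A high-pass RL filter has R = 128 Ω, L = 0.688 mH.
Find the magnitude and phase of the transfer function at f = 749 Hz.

Step 1 — Angular frequency: ω = 2π·749 = 4706 rad/s.
Step 2 — Transfer function: H(jω) = jωL/(R + jωL).
Step 3 — Numerator jωL = j·3.238; denominator R + jωL = 128 + j3.238.
Step 4 — H = 0.0006394 + j0.02528.
Step 5 — Magnitude: |H| = 0.02529 (-31.9 dB); phase: φ = 88.6°.

|H| = 0.02529 (-31.9 dB), φ = 88.6°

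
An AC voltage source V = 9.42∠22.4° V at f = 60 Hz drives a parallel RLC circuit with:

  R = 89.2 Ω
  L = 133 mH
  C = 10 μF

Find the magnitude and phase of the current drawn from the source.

Step 1 — Angular frequency: ω = 2π·f = 2π·60 = 377 rad/s.
Step 2 — Component impedances:
  R: Z = R = 89.2 Ω
  L: Z = jωL = j·377·0.133 = 0 + j50.14 Ω
  C: Z = 1/(jωC) = -j/(ω·C) = 0 - j265.3 Ω
Step 3 — Parallel combination: 1/Z_total = 1/R + 1/L + 1/C; Z_total = 28.95 + j41.76 Ω = 50.81∠55.3° Ω.
Step 4 — Source phasor: V = 9.42∠22.4° V = 8.709 + j3.59 V.
Step 5 — Ohm's law: I = V / Z_total = (8.709 + j3.59) / (28.95 + j41.76) = 0.1557 - j0.1006 A.
Step 6 — Convert to polar: |I| = 0.1854 A, ∠I = -32.9°.

I = 0.1854∠-32.9° A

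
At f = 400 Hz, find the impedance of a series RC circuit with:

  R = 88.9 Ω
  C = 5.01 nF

Step 1 — Angular frequency: ω = 2π·f = 2π·400 = 2513 rad/s.
Step 2 — Component impedances:
  R: Z = R = 88.9 Ω
  C: Z = 1/(jωC) = -j/(ω·C) = 0 - j7.942e+04 Ω
Step 3 — Series combination: Z_total = R + C = 88.9 - j7.942e+04 Ω = 7.942e+04∠-89.9° Ω.

Z = 88.9 - j7.942e+04 Ω = 7.942e+04∠-89.9° Ω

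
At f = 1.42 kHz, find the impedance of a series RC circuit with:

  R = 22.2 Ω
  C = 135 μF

Step 1 — Angular frequency: ω = 2π·f = 2π·1420 = 8922 rad/s.
Step 2 — Component impedances:
  R: Z = R = 22.2 Ω
  C: Z = 1/(jωC) = -j/(ω·C) = 0 - j0.8302 Ω
Step 3 — Series combination: Z_total = R + C = 22.2 - j0.8302 Ω = 22.22∠-2.1° Ω.

Z = 22.2 - j0.8302 Ω = 22.22∠-2.1° Ω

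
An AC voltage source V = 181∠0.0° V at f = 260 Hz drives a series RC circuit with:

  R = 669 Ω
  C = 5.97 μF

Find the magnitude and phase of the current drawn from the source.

Step 1 — Angular frequency: ω = 2π·f = 2π·260 = 1634 rad/s.
Step 2 — Component impedances:
  R: Z = R = 669 Ω
  C: Z = 1/(jωC) = -j/(ω·C) = 0 - j102.5 Ω
Step 3 — Series combination: Z_total = R + C = 669 - j102.5 Ω = 676.8∠-8.7° Ω.
Step 4 — Source phasor: V = 181∠0.0° V = 181 V.
Step 5 — Ohm's law: I = V / Z_total = (181) / (669 - j102.5) = 0.2643 + j0.04051 A.
Step 6 — Convert to polar: |I| = 0.2674 A, ∠I = 8.7°.

I = 0.2674∠8.7° A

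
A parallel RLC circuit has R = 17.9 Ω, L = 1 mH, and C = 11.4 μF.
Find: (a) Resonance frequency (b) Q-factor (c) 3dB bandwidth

Step 1 — Resonance: ω₀ = 1/√(LC) = 1/√(0.001·1.14e-05) = 9366 rad/s.
Step 2 — f₀ = ω₀/(2π) = 1491 Hz.
Step 3 — Parallel Q: Q = R/(ω₀L) = 17.9/(9366·0.001) = 1.911.
Step 4 — Bandwidth: Δω = ω₀/Q = 4901 rad/s; BW = Δω/(2π) = 779.9 Hz.

(a) f₀ = 1491 Hz  (b) Q = 1.911  (c) BW = 779.9 Hz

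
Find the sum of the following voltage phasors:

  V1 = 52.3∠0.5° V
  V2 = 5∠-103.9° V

Step 1 — Convert each phasor to rectangular form:
  V1 = 52.3·(cos(0.5°) + j·sin(0.5°)) = 52.3 + j0.4564 V
  V2 = 5·(cos(-103.9°) + j·sin(-103.9°)) = -1.201 - j4.854 V
Step 2 — Sum components: V_total = 51.1 - j4.397 V.
Step 3 — Convert to polar: |V_total| = 51.29 V, ∠V_total = -4.9°.

V_total = 51.29∠-4.9° V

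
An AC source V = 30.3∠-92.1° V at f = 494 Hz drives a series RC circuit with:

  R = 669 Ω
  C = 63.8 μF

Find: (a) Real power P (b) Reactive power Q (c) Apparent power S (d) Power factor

Step 1 — Angular frequency: ω = 2π·f = 2π·494 = 3104 rad/s.
Step 2 — Component impedances:
  R: Z = R = 669 Ω
  C: Z = 1/(jωC) = -j/(ω·C) = 0 - j5.05 Ω
Step 3 — Series combination: Z_total = R + C = 669 - j5.05 Ω = 669∠-0.4° Ω.
Step 4 — Source phasor: V = 30.3∠-92.1° V = -1.11 - j30.28 V.
Step 5 — Current: I = V / Z = -0.001318 - j0.04527 A = 0.04529∠-91.7° A.
Step 6 — Complex power: S = V·I* = 1.372 - j0.01036 VA.
Step 7 — Real power: P = Re(S) = 1.372 W.
Step 8 — Reactive power: Q = Im(S) = -0.01036 VAR.
Step 9 — Apparent power: |S| = 1.372 VA.
Step 10 — Power factor: PF = P/|S| = 1 (leading).

(a) P = 1.372 W  (b) Q = -0.01036 VAR  (c) S = 1.372 VA  (d) PF = 1 (leading)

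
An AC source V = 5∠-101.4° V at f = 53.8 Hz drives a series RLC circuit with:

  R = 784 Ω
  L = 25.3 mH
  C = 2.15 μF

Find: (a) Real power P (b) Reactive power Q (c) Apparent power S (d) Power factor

Step 1 — Angular frequency: ω = 2π·f = 2π·53.8 = 338 rad/s.
Step 2 — Component impedances:
  R: Z = R = 784 Ω
  L: Z = jωL = j·338·0.0253 = 0 + j8.552 Ω
  C: Z = 1/(jωC) = -j/(ω·C) = 0 - j1376 Ω
Step 3 — Series combination: Z_total = R + L + C = 784 - j1367 Ω = 1576∠-60.2° Ω.
Step 4 — Source phasor: V = 5∠-101.4° V = -0.9883 - j4.901 V.
Step 5 — Current: I = V / Z = 0.002386 - j0.002091 A = 0.003172∠-41.2° A.
Step 6 — Complex power: S = V·I* = 0.007889 - j0.01376 VA.
Step 7 — Real power: P = Re(S) = 0.007889 W.
Step 8 — Reactive power: Q = Im(S) = -0.01376 VAR.
Step 9 — Apparent power: |S| = 0.01586 VA.
Step 10 — Power factor: PF = P/|S| = 0.4974 (leading).

(a) P = 0.007889 W  (b) Q = -0.01376 VAR  (c) S = 0.01586 VA  (d) PF = 0.4974 (leading)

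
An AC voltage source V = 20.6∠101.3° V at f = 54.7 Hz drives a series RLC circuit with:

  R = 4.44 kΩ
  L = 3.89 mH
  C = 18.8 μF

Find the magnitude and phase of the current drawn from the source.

Step 1 — Angular frequency: ω = 2π·f = 2π·54.7 = 343.7 rad/s.
Step 2 — Component impedances:
  R: Z = R = 4440 Ω
  L: Z = jωL = j·343.7·0.00389 = 0 + j1.337 Ω
  C: Z = 1/(jωC) = -j/(ω·C) = 0 - j154.8 Ω
Step 3 — Series combination: Z_total = R + L + C = 4440 - j153.4 Ω = 4443∠-2.0° Ω.
Step 4 — Source phasor: V = 20.6∠101.3° V = -4.036 + j20.2 V.
Step 5 — Ohm's law: I = V / Z_total = (-4.036 + j20.2) / (4440 - j153.4) = -0.001065 + j0.004513 A.
Step 6 — Convert to polar: |I| = 0.004637 A, ∠I = 103.3°.

I = 0.004637∠103.3° A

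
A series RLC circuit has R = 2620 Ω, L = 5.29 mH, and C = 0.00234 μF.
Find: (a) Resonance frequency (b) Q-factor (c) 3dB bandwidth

Step 1 — Resonance condition Im(Z)=0 gives ω₀ = 1/√(LC).
Step 2 — ω₀ = 1/√(0.00529·2.34e-09) = 2.842e+05 rad/s.
Step 3 — f₀ = ω₀/(2π) = 4.524e+04 Hz.
Step 4 — Series Q: Q = ω₀L/R = 2.842e+05·0.00529/2620 = 0.5739.
Step 5 — 3dB bandwidth: Δω = ω₀/Q = 4.953e+05 rad/s; BW = Δω/(2π) = 7.883e+04 Hz.

(a) f₀ = 4.524e+04 Hz  (b) Q = 0.5739  (c) BW = 7.883e+04 Hz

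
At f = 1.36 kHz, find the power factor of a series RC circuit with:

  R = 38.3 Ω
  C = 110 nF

Step 1 — Angular frequency: ω = 2π·f = 2π·1360 = 8545 rad/s.
Step 2 — Component impedances:
  R: Z = R = 38.3 Ω
  C: Z = 1/(jωC) = -j/(ω·C) = 0 - j1064 Ω
Step 3 — Series combination: Z_total = R + C = 38.3 - j1064 Ω = 1065∠-87.9° Ω.
Step 4 — Power factor: PF = cos(φ) = Re(Z)/|Z| = 38.3/1064.6 = 0.03598.
Step 5 — Type: Im(Z) = -1064 ⇒ leading (phase φ = -87.9°).

PF = 0.03598 (leading, φ = -87.9°)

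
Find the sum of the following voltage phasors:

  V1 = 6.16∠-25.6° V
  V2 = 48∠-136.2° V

Step 1 — Convert each phasor to rectangular form:
  V1 = 6.16·(cos(-25.6°) + j·sin(-25.6°)) = 5.555 - j2.662 V
  V2 = 48·(cos(-136.2°) + j·sin(-136.2°)) = -34.64 - j33.22 V
Step 2 — Sum components: V_total = -29.09 - j35.88 V.
Step 3 — Convert to polar: |V_total| = 46.19 V, ∠V_total = -129.0°.

V_total = 46.19∠-129.0° V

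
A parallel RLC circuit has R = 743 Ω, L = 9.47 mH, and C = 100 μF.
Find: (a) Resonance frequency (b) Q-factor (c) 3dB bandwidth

Step 1 — Resonance: ω₀ = 1/√(LC) = 1/√(0.00947·0.0001) = 1028 rad/s.
Step 2 — f₀ = ω₀/(2π) = 163.5 Hz.
Step 3 — Parallel Q: Q = R/(ω₀L) = 743/(1028·0.00947) = 76.35.
Step 4 — Bandwidth: Δω = ω₀/Q = 13.46 rad/s; BW = Δω/(2π) = 2.142 Hz.

(a) f₀ = 163.5 Hz  (b) Q = 76.35  (c) BW = 2.142 Hz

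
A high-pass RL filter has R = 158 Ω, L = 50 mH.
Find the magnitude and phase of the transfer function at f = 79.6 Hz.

Step 1 — Angular frequency: ω = 2π·79.6 = 500.1 rad/s.
Step 2 — Transfer function: H(jω) = jωL/(R + jωL).
Step 3 — Numerator jωL = j·25.01; denominator R + jωL = 158 + j25.01.
Step 4 — H = 0.02444 + j0.1544.
Step 5 — Magnitude: |H| = 0.1563 (-16.1 dB); phase: φ = 81.0°.

|H| = 0.1563 (-16.1 dB), φ = 81.0°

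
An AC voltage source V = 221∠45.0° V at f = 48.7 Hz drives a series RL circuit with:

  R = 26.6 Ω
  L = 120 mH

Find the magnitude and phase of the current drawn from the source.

Step 1 — Angular frequency: ω = 2π·f = 2π·48.7 = 306 rad/s.
Step 2 — Component impedances:
  R: Z = R = 26.6 Ω
  L: Z = jωL = j·306·0.12 = 0 + j36.72 Ω
Step 3 — Series combination: Z_total = R + L = 26.6 + j36.72 Ω = 45.34∠54.1° Ω.
Step 4 — Source phasor: V = 221∠45.0° V = 156.3 + j156.3 V.
Step 5 — Ohm's law: I = V / Z_total = (156.3 + j156.3) / (26.6 + j36.72) = 4.813 - j0.7692 A.
Step 6 — Convert to polar: |I| = 4.874 A, ∠I = -9.1°.

I = 4.874∠-9.1° A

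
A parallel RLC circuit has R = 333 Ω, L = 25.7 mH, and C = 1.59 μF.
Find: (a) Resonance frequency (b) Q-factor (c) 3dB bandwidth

Step 1 — Resonance: ω₀ = 1/√(LC) = 1/√(0.0257·1.59e-06) = 4947 rad/s.
Step 2 — f₀ = ω₀/(2π) = 787.3 Hz.
Step 3 — Parallel Q: Q = R/(ω₀L) = 333/(4947·0.0257) = 2.619.
Step 4 — Bandwidth: Δω = ω₀/Q = 1889 rad/s; BW = Δω/(2π) = 300.6 Hz.

(a) f₀ = 787.3 Hz  (b) Q = 2.619  (c) BW = 300.6 Hz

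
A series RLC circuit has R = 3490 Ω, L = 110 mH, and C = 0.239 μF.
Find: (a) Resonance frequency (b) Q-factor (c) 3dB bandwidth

Step 1 — Resonance condition Im(Z)=0 gives ω₀ = 1/√(LC).
Step 2 — ω₀ = 1/√(0.11·2.39e-07) = 6167 rad/s.
Step 3 — f₀ = ω₀/(2π) = 981.6 Hz.
Step 4 — Series Q: Q = ω₀L/R = 6167·0.11/3490 = 0.1944.
Step 5 — 3dB bandwidth: Δω = ω₀/Q = 3.173e+04 rad/s; BW = Δω/(2π) = 5050 Hz.

(a) f₀ = 981.6 Hz  (b) Q = 0.1944  (c) BW = 5050 Hz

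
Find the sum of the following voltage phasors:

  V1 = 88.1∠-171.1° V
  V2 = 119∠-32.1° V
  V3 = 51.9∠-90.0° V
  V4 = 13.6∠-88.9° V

Step 1 — Convert each phasor to rectangular form:
  V1 = 88.1·(cos(-171.1°) + j·sin(-171.1°)) = -87.04 - j13.63 V
  V2 = 119·(cos(-32.1°) + j·sin(-32.1°)) = 100.8 - j63.24 V
  V3 = 51.9·(cos(-90.0°) + j·sin(-90.0°)) = 0 - j51.9 V
  V4 = 13.6·(cos(-88.9°) + j·sin(-88.9°)) = 0.2611 - j13.6 V
Step 2 — Sum components: V_total = 14.03 - j142.4 V.
Step 3 — Convert to polar: |V_total| = 143.1 V, ∠V_total = -84.4°.

V_total = 143.1∠-84.4° V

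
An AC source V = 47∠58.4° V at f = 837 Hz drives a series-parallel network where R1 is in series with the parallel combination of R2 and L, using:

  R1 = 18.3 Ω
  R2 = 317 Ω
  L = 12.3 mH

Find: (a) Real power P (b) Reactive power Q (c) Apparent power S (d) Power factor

Step 1 — Angular frequency: ω = 2π·f = 2π·837 = 5259 rad/s.
Step 2 — Component impedances:
  R1: Z = R = 18.3 Ω
  R2: Z = R = 317 Ω
  L: Z = jωL = j·5259·0.0123 = 0 + j64.69 Ω
Step 3 — Parallel branch: R2 || L = 1/(1/R2 + 1/L) = 12.67 + j62.1 Ω.
Step 4 — Series with R1: Z_total = R1 + (R2 || L) = 30.97 + j62.1 Ω = 69.4∠63.5° Ω.
Step 5 — Source phasor: V = 47∠58.4° V = 24.63 + j40.03 V.
Step 6 — Current: I = V / Z = 0.6746 - j0.06012 A = 0.6773∠-5.1° A.
Step 7 — Complex power: S = V·I* = 14.21 + j28.49 VA.
Step 8 — Real power: P = Re(S) = 14.21 W.
Step 9 — Reactive power: Q = Im(S) = 28.49 VAR.
Step 10 — Apparent power: |S| = 31.83 VA.
Step 11 — Power factor: PF = P/|S| = 0.4463 (lagging).

(a) P = 14.21 W  (b) Q = 28.49 VAR  (c) S = 31.83 VA  (d) PF = 0.4463 (lagging)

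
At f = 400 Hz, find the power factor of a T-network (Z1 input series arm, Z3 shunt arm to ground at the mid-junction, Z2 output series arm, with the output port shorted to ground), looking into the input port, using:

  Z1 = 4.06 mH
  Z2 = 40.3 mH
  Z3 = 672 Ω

Step 1 — Angular frequency: ω = 2π·f = 2π·400 = 2513 rad/s.
Step 2 — Component impedances:
  Z1: Z = jωL = j·2513·0.00406 = 0 + j10.2 Ω
  Z2: Z = jωL = j·2513·0.0403 = 0 + j101.3 Ω
  Z3: Z = R = 672 Ω
Step 3 — With the output port shorted to ground, the output series arm Z2 runs from the junction to ground; the shunt arm Z3 also runs from the junction to ground. They appear in parallel: Z3 || Z2 = 14.93 + j99.04 Ω.
Step 4 — Series with input arm Z1: Z_in = Z1 + (Z3 || Z2) = 14.93 + j109.2 Ω = 110.3∠82.2° Ω.
Step 5 — Power factor: PF = cos(φ) = Re(Z)/|Z| = 14.93/110.3 = 0.1354.
Step 6 — Type: Im(Z) = 109.2 ⇒ lagging (phase φ = 82.2°).

PF = 0.1354 (lagging, φ = 82.2°)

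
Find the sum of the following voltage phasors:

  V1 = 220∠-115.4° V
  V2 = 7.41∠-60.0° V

Step 1 — Convert each phasor to rectangular form:
  V1 = 220·(cos(-115.4°) + j·sin(-115.4°)) = -94.37 - j198.7 V
  V2 = 7.41·(cos(-60.0°) + j·sin(-60.0°)) = 3.705 - j6.417 V
Step 2 — Sum components: V_total = -90.66 - j205.2 V.
Step 3 — Convert to polar: |V_total| = 224.3 V, ∠V_total = -113.8°.

V_total = 224.3∠-113.8° V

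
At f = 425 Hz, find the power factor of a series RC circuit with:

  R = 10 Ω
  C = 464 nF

Step 1 — Angular frequency: ω = 2π·f = 2π·425 = 2670 rad/s.
Step 2 — Component impedances:
  R: Z = R = 10 Ω
  C: Z = 1/(jωC) = -j/(ω·C) = 0 - j807.1 Ω
Step 3 — Series combination: Z_total = R + C = 10 - j807.1 Ω = 807.1∠-89.3° Ω.
Step 4 — Power factor: PF = cos(φ) = Re(Z)/|Z| = 10/807.1 = 0.01239.
Step 5 — Type: Im(Z) = -807.1 ⇒ leading (phase φ = -89.3°).

PF = 0.01239 (leading, φ = -89.3°)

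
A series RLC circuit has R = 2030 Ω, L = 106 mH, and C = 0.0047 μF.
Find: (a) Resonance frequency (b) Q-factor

Step 1 — Resonance condition Im(Z)=0 gives ω₀ = 1/√(LC).
Step 2 — ω₀ = 1/√(0.106·4.7e-09) = 4.48e+04 rad/s.
Step 3 — f₀ = ω₀/(2π) = 7130 Hz.
Step 4 — Series Q: Q = ω₀L/R = 4.48e+04·0.106/2030 = 2.339.

(a) f₀ = 7130 Hz  (b) Q = 2.339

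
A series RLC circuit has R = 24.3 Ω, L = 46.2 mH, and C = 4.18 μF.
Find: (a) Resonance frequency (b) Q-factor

Step 1 — Resonance condition Im(Z)=0 gives ω₀ = 1/√(LC).
Step 2 — ω₀ = 1/√(0.0462·4.18e-06) = 2276 rad/s.
Step 3 — f₀ = ω₀/(2π) = 362.2 Hz.
Step 4 — Series Q: Q = ω₀L/R = 2276·0.0462/24.3 = 4.326.

(a) f₀ = 362.2 Hz  (b) Q = 4.326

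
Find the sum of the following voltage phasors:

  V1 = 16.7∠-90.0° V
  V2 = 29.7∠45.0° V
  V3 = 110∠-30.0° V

Step 1 — Convert each phasor to rectangular form:
  V1 = 16.7·(cos(-90.0°) + j·sin(-90.0°)) = 0 - j16.7 V
  V2 = 29.7·(cos(45.0°) + j·sin(45.0°)) = 21 + j21 V
  V3 = 110·(cos(-30.0°) + j·sin(-30.0°)) = 95.26 - j55 V
Step 2 — Sum components: V_total = 116.3 - j50.7 V.
Step 3 — Convert to polar: |V_total| = 126.8 V, ∠V_total = -23.6°.

V_total = 126.8∠-23.6° V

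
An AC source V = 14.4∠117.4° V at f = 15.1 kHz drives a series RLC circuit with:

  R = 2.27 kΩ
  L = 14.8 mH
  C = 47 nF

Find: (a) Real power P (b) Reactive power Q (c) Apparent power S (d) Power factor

Step 1 — Angular frequency: ω = 2π·f = 2π·1.51e+04 = 9.488e+04 rad/s.
Step 2 — Component impedances:
  R: Z = R = 2270 Ω
  L: Z = jωL = j·9.488e+04·0.0148 = 0 + j1404 Ω
  C: Z = 1/(jωC) = -j/(ω·C) = 0 - j224.3 Ω
Step 3 — Series combination: Z_total = R + L + C = 2270 + j1180 Ω = 2558∠27.5° Ω.
Step 4 — Source phasor: V = 14.4∠117.4° V = -6.627 + j12.78 V.
Step 5 — Current: I = V / Z = 6.355e-06 + j0.005629 A = 0.005629∠89.9° A.
Step 6 — Complex power: S = V·I* = 0.07192 + j0.03738 VA.
Step 7 — Real power: P = Re(S) = 0.07192 W.
Step 8 — Reactive power: Q = Im(S) = 0.03738 VAR.
Step 9 — Apparent power: |S| = 0.08105 VA.
Step 10 — Power factor: PF = P/|S| = 0.8873 (lagging).

(a) P = 0.07192 W  (b) Q = 0.03738 VAR  (c) S = 0.08105 VA  (d) PF = 0.8873 (lagging)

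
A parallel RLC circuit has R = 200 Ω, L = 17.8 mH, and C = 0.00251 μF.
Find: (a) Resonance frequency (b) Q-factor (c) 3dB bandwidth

Step 1 — Resonance: ω₀ = 1/√(LC) = 1/√(0.0178·2.51e-09) = 1.496e+05 rad/s.
Step 2 — f₀ = ω₀/(2π) = 2.381e+04 Hz.
Step 3 — Parallel Q: Q = R/(ω₀L) = 200/(1.496e+05·0.0178) = 0.0751.
Step 4 — Bandwidth: Δω = ω₀/Q = 1.992e+06 rad/s; BW = Δω/(2π) = 3.17e+05 Hz.

(a) f₀ = 2.381e+04 Hz  (b) Q = 0.0751  (c) BW = 3.17e+05 Hz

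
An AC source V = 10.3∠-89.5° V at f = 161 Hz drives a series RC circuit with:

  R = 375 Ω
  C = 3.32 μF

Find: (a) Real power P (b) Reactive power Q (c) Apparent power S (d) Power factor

Step 1 — Angular frequency: ω = 2π·f = 2π·161 = 1012 rad/s.
Step 2 — Component impedances:
  R: Z = R = 375 Ω
  C: Z = 1/(jωC) = -j/(ω·C) = 0 - j297.8 Ω
Step 3 — Series combination: Z_total = R + C = 375 - j297.8 Ω = 478.8∠-38.4° Ω.
Step 4 — Source phasor: V = 10.3∠-89.5° V = 0.08988 - j10.3 V.
Step 5 — Current: I = V / Z = 0.01352 - j0.01673 A = 0.02151∠-51.1° A.
Step 6 — Complex power: S = V·I* = 0.1735 - j0.1378 VA.
Step 7 — Real power: P = Re(S) = 0.1735 W.
Step 8 — Reactive power: Q = Im(S) = -0.1378 VAR.
Step 9 — Apparent power: |S| = 0.2216 VA.
Step 10 — Power factor: PF = P/|S| = 0.7832 (leading).

(a) P = 0.1735 W  (b) Q = -0.1378 VAR  (c) S = 0.2216 VA  (d) PF = 0.7832 (leading)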